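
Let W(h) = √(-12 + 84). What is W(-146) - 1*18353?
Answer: -18353 + 6*√2 ≈ -18345.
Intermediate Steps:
W(h) = 6*√2 (W(h) = √72 = 6*√2)
W(-146) - 1*18353 = 6*√2 - 1*18353 = 6*√2 - 18353 = -18353 + 6*√2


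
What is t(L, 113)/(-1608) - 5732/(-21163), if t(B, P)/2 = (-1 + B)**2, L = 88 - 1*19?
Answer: -23312296/4253763 ≈ -5.4804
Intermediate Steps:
L = 69 (L = 88 - 19 = 69)
t(B, P) = 2*(-1 + B)**2
t(L, 113)/(-1608) - 5732/(-21163) = (2*(-1 + 69)**2)/(-1608) - 5732/(-21163) = (2*68**2)*(-1/1608) - 5732*(-1/21163) = (2*4624)*(-1/1608) + 5732/21163 = 9248*(-1/1608) + 5732/21163 = -1156/201 + 5732/21163 = -23312296/4253763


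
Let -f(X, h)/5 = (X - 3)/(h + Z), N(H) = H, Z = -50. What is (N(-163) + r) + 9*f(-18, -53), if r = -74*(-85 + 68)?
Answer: 111840/103 ≈ 1085.8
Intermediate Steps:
r = 1258 (r = -74*(-17) = 1258)
f(X, h) = -5*(-3 + X)/(-50 + h) (f(X, h) = -5*(X - 3)/(h - 50) = -5*(-3 + X)/(-50 + h))
(N(-163) + r) + 9*f(-18, -53) = (-163 + 1258) + 9*(5*(3 - 1*(-18))/(-50 - 53)) = 1095 + 9*(5*(3 + 18)/(-103)) = 1095 + 9*(5*(-1/103)*21) = 1095 + 9*(-105/103) = 1095 - 945/103 = 111840/103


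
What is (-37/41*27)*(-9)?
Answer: 8991/41 ≈ 219.29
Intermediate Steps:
(-37/41*27)*(-9) = (-37*1/41*27)*(-9) = -37/41*27*(-9) = -999/41*(-9) = 8991/41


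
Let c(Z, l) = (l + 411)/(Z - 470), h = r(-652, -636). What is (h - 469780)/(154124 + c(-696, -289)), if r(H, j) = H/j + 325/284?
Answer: -233346164843/76555804812 ≈ -3.0481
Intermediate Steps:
r(H, j) = 325/284 + H/j (r(H, j) = H/j + 325*(1/284) = H/j + 325/284 = 325/284 + H/j)
h = 97967/45156 (h = 325/284 - 652/(-636) = 325/284 - 652*(-1/636) = 325/284 + 163/159 = 97967/45156 ≈ 2.1695)
c(Z, l) = (411 + l)/(-470 + Z)
(h - 469780)/(154124 + c(-696, -289)) = (97967/45156 - 469780)/(154124 + (411 - 289)/(-470 - 696)) = -21213287713/(45156*(154124 + 122/(-1166))) = -21213287713/(45156*(154124 - 1/1166*122)) = -21213287713/(45156*(154124 - 61/583)) = -21213287713/(45156*89854231/583) = -21213287713/45156*583/89854231 = -233346164843/76555804812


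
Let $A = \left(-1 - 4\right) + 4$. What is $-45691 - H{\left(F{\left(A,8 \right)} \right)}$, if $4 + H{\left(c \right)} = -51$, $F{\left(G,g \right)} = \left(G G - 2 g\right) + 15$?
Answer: $-45636$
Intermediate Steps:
$A = -1$ ($A = -5 + 4 = -1$)
$F{\left(G,g \right)} = 15 + G^{2} - 2 g$ ($F{\left(G,g \right)} = \left(G^{2} - 2 g\right) + 15 = 15 + G^{2} - 2 g$)
$H{\left(c \right)} = -55$ ($H{\left(c \right)} = -4 - 51 = -55$)
$-45691 - H{\left(F{\left(A,8 \right)} \right)} = -45691 - -55 = -45691 + 55 = -45636$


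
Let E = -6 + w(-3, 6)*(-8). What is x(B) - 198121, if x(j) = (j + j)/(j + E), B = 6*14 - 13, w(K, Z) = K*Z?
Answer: -41407147/209 ≈ -1.9812e+5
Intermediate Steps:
B = 71 (B = 84 - 13 = 71)
E = 138 (E = -6 - 3*6*(-8) = -6 - 18*(-8) = -6 + 144 = 138)
x(j) = 2*j/(138 + j) (x(j) = (j + j)/(j + 138) = (2*j)/(138 + j) = 2*j/(138 + j))
x(B) - 198121 = 2*71/(138 + 71) - 198121 = 2*71/209 - 198121 = 2*71*(1/209) - 198121 = 142/209 - 198121 = -41407147/209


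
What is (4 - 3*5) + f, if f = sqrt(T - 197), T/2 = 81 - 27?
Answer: -11 + I*sqrt(89) ≈ -11.0 + 9.434*I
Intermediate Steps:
T = 108 (T = 2*(81 - 27) = 2*54 = 108)
f = I*sqrt(89) (f = sqrt(108 - 197) = sqrt(-89) = I*sqrt(89) ≈ 9.434*I)
(4 - 3*5) + f = (4 - 3*5) + I*sqrt(89) = (4 - 15) + I*sqrt(89) = -11 + I*sqrt(89)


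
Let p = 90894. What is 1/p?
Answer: 1/90894 ≈ 1.1002e-5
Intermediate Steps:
1/p = 1/90894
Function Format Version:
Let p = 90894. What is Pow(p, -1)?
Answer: Rational(1, 90894) ≈ 1.1002e-5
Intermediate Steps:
Pow(p, -1) = Pow(90894, -1) = Rational(1, 90894)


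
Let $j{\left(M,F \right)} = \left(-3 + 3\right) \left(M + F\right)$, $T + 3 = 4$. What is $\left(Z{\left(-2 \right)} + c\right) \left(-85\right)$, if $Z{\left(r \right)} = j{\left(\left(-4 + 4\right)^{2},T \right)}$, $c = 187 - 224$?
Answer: $3145$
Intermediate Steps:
$T = 1$ ($T = -3 + 4 = 1$)
$j{\left(M,F \right)} = 0$ ($j{\left(M,F \right)} = 0 \left(F + M\right) = 0$)
$c = -37$
$Z{\left(r \right)} = 0$
$\left(Z{\left(-2 \right)} + c\right) \left(-85\right) = \left(0 - 37\right) \left(-85\right) = \left(-37\right) \left(-85\right) = 3145$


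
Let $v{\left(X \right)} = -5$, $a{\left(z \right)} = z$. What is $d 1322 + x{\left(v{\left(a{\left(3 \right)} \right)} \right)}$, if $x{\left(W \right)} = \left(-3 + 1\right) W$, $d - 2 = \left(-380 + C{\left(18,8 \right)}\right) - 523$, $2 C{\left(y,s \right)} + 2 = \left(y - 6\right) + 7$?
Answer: $-1179875$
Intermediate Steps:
$C{\left(y,s \right)} = - \frac{1}{2} + \frac{y}{2}$ ($C{\left(y,s \right)} = -1 + \frac{\left(y - 6\right) + 7}{2} = -1 + \frac{\left(-6 + y\right) + 7}{2} = -1 + \frac{1 + y}{2} = -1 + \left(\frac{1}{2} + \frac{y}{2}\right) = - \frac{1}{2} + \frac{y}{2}$)
$d = - \frac{1785}{2}$ ($d = 2 + \left(\left(-380 + \left(- \frac{1}{2} + \frac{1}{2} \cdot 18\right)\right) - 523\right) = 2 + \left(\left(-380 + \left(- \frac{1}{2} + 9\right)\right) - 523\right) = 2 + \left(\left(-380 + \frac{17}{2}\right) - 523\right) = 2 - \frac{1789}{2} = - \frac{1785}{2} \approx -892.5$)
$x{\left(W \right)} = - 2 W$
$d 1322 + x{\left(v{\left(a{\left(3 \right)} \right)} \right)} = \left(- \frac{1785}{2}\right) 1322 - -10 = -1179885 + 10 = -1179875$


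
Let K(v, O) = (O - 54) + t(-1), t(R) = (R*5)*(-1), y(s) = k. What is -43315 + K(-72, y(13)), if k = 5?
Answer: -43359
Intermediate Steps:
y(s) = 5
t(R) = -5*R (t(R) = (5*R)*(-1) = -5*R)
K(v, O) = -49 + O (K(v, O) = (O - 54) - 5*(-1) = (-54 + O) + 5 = -49 + O)
-43315 + K(-72, y(13)) = -43315 + (-49 + 5) = -43315 - 44 = -43359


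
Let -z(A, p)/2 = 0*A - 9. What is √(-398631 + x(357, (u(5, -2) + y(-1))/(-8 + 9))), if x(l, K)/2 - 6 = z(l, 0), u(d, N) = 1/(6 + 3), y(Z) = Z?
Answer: 3*I*√44287 ≈ 631.33*I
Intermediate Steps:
u(d, N) = ⅑ (u(d, N) = 1/9 = ⅑)
z(A, p) = 18 (z(A, p) = -2*(0*A - 9) = -2*(0 - 9) = -2*(-9) = 18)
x(l, K) = 48 (x(l, K) = 12 + 2*18 = 12 + 36 = 48)
√(-398631 + x(357, (u(5, -2) + y(-1))/(-8 + 9))) = √(-398631 + 48) = √(-398583) = 3*I*√44287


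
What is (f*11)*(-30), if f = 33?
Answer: -10890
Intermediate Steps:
(f*11)*(-30) = (33*11)*(-30) = 363*(-30) = -10890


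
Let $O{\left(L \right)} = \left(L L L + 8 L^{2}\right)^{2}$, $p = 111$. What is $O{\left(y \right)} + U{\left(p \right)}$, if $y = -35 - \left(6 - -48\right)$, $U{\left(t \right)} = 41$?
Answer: $411651843242$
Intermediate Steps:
$y = -89$ ($y = -35 - \left(6 + 48\right) = -35 - 54 = -89$)
$O{\left(L \right)} = \left(L^{3} + 8 L^{2}\right)^{2}$ ($O{\left(L \right)} = \left(L^{2} L + 8 L^{2}\right)^{2} = \left(L^{3} + 8 L^{2}\right)^{2}$)
$O{\left(y \right)} + U{\left(p \right)} = \left(-89\right)^{4} \left(8 - 89\right)^{2} + 41 = 62742241 \left(-81\right)^{2} + 41 = 62742241 \cdot 6561 + 41 = 411651843201 + 41 = 411651843242$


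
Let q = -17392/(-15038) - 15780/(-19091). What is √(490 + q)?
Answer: √10137426381650936814/143545229 ≈ 22.181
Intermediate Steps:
q = 284665156/143545229 (q = -17392*(-1/15038) - 15780*(-1/19091) = 8696/7519 + 15780/19091 = 284665156/143545229 ≈ 1.9831)
√(490 + q) = √(490 + 284665156/143545229) = √(70621827366/143545229) = √10137426381650936814/143545229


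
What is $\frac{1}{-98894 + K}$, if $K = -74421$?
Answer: $- \frac{1}{173315} \approx -5.7698 \cdot 10^{-6}$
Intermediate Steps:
$\frac{1}{-98894 + K} = \frac{1}{-98894 - 74421} = \frac{1}{-173315} = - \frac{1}{173315}$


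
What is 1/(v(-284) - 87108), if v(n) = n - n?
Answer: -1/87108 ≈ -1.1480e-5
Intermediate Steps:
v(n) = 0
1/(v(-284) - 87108) = 1/(0 - 87108) = 1/(-87108) = -1/87108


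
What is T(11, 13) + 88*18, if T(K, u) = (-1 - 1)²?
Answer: 1588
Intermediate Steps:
T(K, u) = 4 (T(K, u) = (-2)² = 4)
T(11, 13) + 88*18 = 4 + 88*18 = 4 + 1584 = 1588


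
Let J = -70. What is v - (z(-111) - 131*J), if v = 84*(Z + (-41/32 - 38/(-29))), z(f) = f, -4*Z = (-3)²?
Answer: -2144969/232 ≈ -9245.6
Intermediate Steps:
Z = -9/4 (Z = -¼*(-3)² = -¼*9 = -9/4 ≈ -2.2500)
v = -43281/232 (v = 84*(-9/4 + (-41/32 - 38/(-29))) = 84*(-9/4 + (-41*1/32 - 38*(-1/29))) = 84*(-9/4 + (-41/32 + 38/29)) = 84*(-9/4 + 27/928) = 84*(-2061/928) = -43281/232 ≈ -186.56)
v - (z(-111) - 131*J) = -43281/232 - (-111 - 131*(-70)) = -43281/232 - (-111 - 1*(-9170)) = -43281/232 - (-111 + 9170) = -43281/232 - 1*9059 = -43281/232 - 9059 = -2144969/232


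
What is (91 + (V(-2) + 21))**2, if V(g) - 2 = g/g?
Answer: 13225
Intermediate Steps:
V(g) = 3 (V(g) = 2 + g/g = 2 + 1 = 3)
(91 + (V(-2) + 21))**2 = (91 + (3 + 21))**2 = (91 + 24)**2 = 115**2 = 13225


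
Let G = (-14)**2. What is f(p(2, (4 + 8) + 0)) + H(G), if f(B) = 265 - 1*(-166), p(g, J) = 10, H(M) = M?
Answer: 627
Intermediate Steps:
G = 196
f(B) = 431 (f(B) = 265 + 166 = 431)
f(p(2, (4 + 8) + 0)) + H(G) = 431 + 196 = 627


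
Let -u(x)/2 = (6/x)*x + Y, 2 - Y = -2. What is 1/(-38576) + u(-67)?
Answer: -771521/38576 ≈ -20.000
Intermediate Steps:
Y = 4 (Y = 2 - 1*(-2) = 2 + 2 = 4)
u(x) = -20 (u(x) = -2*((6/x)*x + 4) = -2*(6 + 4) = -2*10 = -20)
1/(-38576) + u(-67) = 1/(-38576) - 20 = -1/38576 - 20 = -771521/38576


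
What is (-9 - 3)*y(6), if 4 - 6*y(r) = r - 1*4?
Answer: -4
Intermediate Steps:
y(r) = 4/3 - r/6 (y(r) = ⅔ - (r - 1*4)/6 = ⅔ - (r - 4)/6 = ⅔ - (-4 + r)/6 = ⅔ + (⅔ - r/6) = 4/3 - r/6)
(-9 - 3)*y(6) = (-9 - 3)*(4/3 - ⅙*6) = -12*(4/3 - 1) = -12*⅓ = -4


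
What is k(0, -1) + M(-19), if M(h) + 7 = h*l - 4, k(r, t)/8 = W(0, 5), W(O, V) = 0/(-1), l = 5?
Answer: -106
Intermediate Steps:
W(O, V) = 0 (W(O, V) = 0*(-1) = 0)
k(r, t) = 0 (k(r, t) = 8*0 = 0)
M(h) = -11 + 5*h (M(h) = -7 + (h*5 - 4) = -7 + (5*h - 4) = -7 + (-4 + 5*h) = -11 + 5*h)
k(0, -1) + M(-19) = 0 + (-11 + 5*(-19)) = 0 + (-11 - 95) = 0 - 106 = -106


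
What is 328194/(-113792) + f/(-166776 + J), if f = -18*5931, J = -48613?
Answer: -29270585565/12254772544 ≈ -2.3885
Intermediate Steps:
f = -106758
328194/(-113792) + f/(-166776 + J) = 328194/(-113792) - 106758/(-166776 - 48613) = 328194*(-1/113792) - 106758/(-215389) = -164097/56896 - 106758*(-1/215389) = -164097/56896 + 106758/215389 = -29270585565/12254772544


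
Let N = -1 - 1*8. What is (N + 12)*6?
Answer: 18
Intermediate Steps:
N = -9 (N = -1 - 8 = -9)
(N + 12)*6 = (-9 + 12)*6 = 3*6 = 18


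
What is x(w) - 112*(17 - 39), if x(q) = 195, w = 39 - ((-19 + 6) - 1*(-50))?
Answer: 2659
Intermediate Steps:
w = 2 (w = 39 - (-13 + 50) = 39 - 1*37 = 39 - 37 = 2)
x(w) - 112*(17 - 39) = 195 - 112*(17 - 39) = 195 - 112*(-22) = 195 + 2464 = 2659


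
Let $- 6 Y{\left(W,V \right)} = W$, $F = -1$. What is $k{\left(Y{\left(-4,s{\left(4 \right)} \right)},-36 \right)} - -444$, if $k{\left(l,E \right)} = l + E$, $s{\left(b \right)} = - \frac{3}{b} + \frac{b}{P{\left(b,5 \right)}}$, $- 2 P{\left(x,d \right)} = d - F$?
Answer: $\frac{1226}{3} \approx 408.67$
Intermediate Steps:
$P{\left(x,d \right)} = - \frac{1}{2} - \frac{d}{2}$ ($P{\left(x,d \right)} = - \frac{d - -1}{2} = - \frac{d + 1}{2} = - \frac{1 + d}{2} = - \frac{1}{2} - \frac{d}{2}$)
$s{\left(b \right)} = - \frac{3}{b} - \frac{b}{3}$ ($s{\left(b \right)} = - \frac{3}{b} + \frac{b}{- \frac{1}{2} - \frac{5}{2}} = - \frac{3}{b} + \frac{b}{-3} = - \frac{3}{b} + b \left(- \frac{1}{3}\right) = - \frac{3}{b} - \frac{b}{3}$)
$Y{\left(W,V \right)} = - \frac{W}{6}$
$k{\left(l,E \right)} = E + l$
$k{\left(Y{\left(-4,s{\left(4 \right)} \right)},-36 \right)} - -444 = \left(-36 - - \frac{2}{3}\right) - -444 = \left(-36 + \frac{2}{3}\right) + \left(476 - 32\right) = - \frac{106}{3} + 444 = \frac{1226}{3}$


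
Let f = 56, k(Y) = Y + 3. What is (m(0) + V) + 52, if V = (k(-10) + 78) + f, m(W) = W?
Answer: 179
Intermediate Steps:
k(Y) = 3 + Y
V = 127 (V = ((3 - 10) + 78) + 56 = (-7 + 78) + 56 = 71 + 56 = 127)
(m(0) + V) + 52 = (0 + 127) + 52 = 127 + 52 = 179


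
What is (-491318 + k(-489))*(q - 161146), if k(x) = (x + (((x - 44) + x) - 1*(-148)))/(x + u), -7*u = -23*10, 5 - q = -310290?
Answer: -233980302673117/3193 ≈ -7.3279e+10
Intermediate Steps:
q = 310295 (q = 5 - 1*(-310290) = 5 + 310290 = 310295)
u = 230/7 (u = -(-1)*23*10/7 = -(-1)*230/7 = -⅐*(-230) = 230/7 ≈ 32.857)
k(x) = (104 + 3*x)/(230/7 + x) (k(x) = (x + (((x - 44) + x) - 1*(-148)))/(x + 230/7) = (x + (((-44 + x) + x) + 148))/(230/7 + x) = (x + ((-44 + 2*x) + 148))/(230/7 + x) = (x + (104 + 2*x))/(230/7 + x) = (104 + 3*x)/(230/7 + x))
(-491318 + k(-489))*(q - 161146) = (-491318 + 7*(104 + 3*(-489))/(230 + 7*(-489)))*(310295 - 161146) = (-491318 + 7*(104 - 1467)/(230 - 3423))*149149 = (-491318 + 7*(-1363)/(-3193))*149149 = (-491318 + 7*(-1/3193)*(-1363))*149149 = (-491318 + 9541/3193)*149149 = -1568768833/3193*149149 = -233980302673117/3193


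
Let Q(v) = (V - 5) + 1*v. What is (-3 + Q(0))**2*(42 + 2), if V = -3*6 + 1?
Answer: 27500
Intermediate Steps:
V = -17 (V = -18 + 1 = -17)
Q(v) = -22 + v (Q(v) = (-17 - 5) + 1*v = -22 + v)
(-3 + Q(0))**2*(42 + 2) = (-3 + (-22 + 0))**2*(42 + 2) = (-3 - 22)**2*44 = (-25)**2*44 = 625*44 = 27500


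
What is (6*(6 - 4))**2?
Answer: 144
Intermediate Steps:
(6*(6 - 4))**2 = (6*2)**2 = 12**2 = 144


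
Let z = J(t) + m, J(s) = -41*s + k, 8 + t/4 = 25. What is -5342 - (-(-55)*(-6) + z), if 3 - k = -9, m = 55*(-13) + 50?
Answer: -1571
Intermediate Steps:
m = -665 (m = -715 + 50 = -665)
t = 68 (t = -32 + 4*25 = -32 + 100 = 68)
k = 12 (k = 3 - 1*(-9) = 3 + 9 = 12)
J(s) = 12 - 41*s (J(s) = -41*s + 12 = 12 - 41*s)
z = -3441 (z = (12 - 41*68) - 665 = (12 - 2788) - 665 = -2776 - 665 = -3441)
-5342 - (-(-55)*(-6) + z) = -5342 - (-(-55)*(-6) - 3441) = -5342 - (-11*30 - 3441) = -5342 - (-330 - 3441) = -5342 - 1*(-3771) = -5342 + 3771 = -1571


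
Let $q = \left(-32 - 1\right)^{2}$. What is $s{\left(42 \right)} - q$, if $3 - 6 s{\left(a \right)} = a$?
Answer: $- \frac{2191}{2} \approx -1095.5$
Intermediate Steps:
$s{\left(a \right)} = \frac{1}{2} - \frac{a}{6}$
$q = 1089$ ($q = \left(-33\right)^{2} = 1089$)
$s{\left(42 \right)} - q = \left(\frac{1}{2} - 7\right) - 1089 = - \frac{13}{2} - 1089 = - \frac{2191}{2}$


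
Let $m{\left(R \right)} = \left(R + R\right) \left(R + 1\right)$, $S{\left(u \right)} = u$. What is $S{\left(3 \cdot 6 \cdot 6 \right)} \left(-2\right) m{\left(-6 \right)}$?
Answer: $-12960$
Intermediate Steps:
$m{\left(R \right)} = 2 R \left(1 + R\right)$
$S{\left(3 \cdot 6 \cdot 6 \right)} \left(-2\right) m{\left(-6 \right)} = 3 \cdot 6 \cdot 6 \left(-2\right) 2 \left(-6\right) \left(1 - 6\right) = 18 \cdot 6 \left(-2\right) 2 \left(-6\right) \left(-5\right) = 108 \left(-2\right) 60 = \left(-216\right) 60 = -12960$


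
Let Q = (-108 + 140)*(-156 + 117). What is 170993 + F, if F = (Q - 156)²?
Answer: 2142209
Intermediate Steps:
Q = -1248 (Q = 32*(-39) = -1248)
F = 1971216 (F = (-1248 - 156)² = (-1404)² = 1971216)
170993 + F = 170993 + 1971216 = 2142209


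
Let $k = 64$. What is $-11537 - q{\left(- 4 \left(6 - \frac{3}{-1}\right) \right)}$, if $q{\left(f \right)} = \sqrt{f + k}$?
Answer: $-11537 - 2 \sqrt{7} \approx -11542.0$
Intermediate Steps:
$q{\left(f \right)} = \sqrt{64 + f}$ ($q{\left(f \right)} = \sqrt{f + 64} = \sqrt{64 + f}$)
$-11537 - q{\left(- 4 \left(6 - \frac{3}{-1}\right) \right)} = -11537 - \sqrt{64 - 4 \left(6 - \frac{3}{-1}\right)} = -11537 - \sqrt{64 - 4 \left(6 - -3\right)} = -11537 - \sqrt{64 - 4 \left(6 + 3\right)} = -11537 - \sqrt{64 - 36} = -11537 - \sqrt{28} = -11537 - 2 \sqrt{7}$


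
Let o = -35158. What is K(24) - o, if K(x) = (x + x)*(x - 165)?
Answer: 28390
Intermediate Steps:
K(x) = 2*x*(-165 + x) (K(x) = (2*x)*(-165 + x) = 2*x*(-165 + x))
K(24) - o = 2*24*(-165 + 24) - 1*(-35158) = 2*24*(-141) + 35158 = -6768 + 35158 = 28390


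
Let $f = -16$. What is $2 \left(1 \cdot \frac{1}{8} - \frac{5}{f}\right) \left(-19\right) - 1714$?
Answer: $- \frac{13845}{8} \approx -1730.6$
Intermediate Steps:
$2 \left(1 \cdot \frac{1}{8} - \frac{5}{f}\right) \left(-19\right) - 1714 = 2 \left(1 \cdot \frac{1}{8} - \frac{5}{-16}\right) \left(-19\right) - 1714 = 2 \left(1 \cdot \frac{1}{8} - - \frac{5}{16}\right) \left(-19\right) - 1714 = 2 \left(\frac{1}{8} + \frac{5}{16}\right) \left(-19\right) - 1714 = 2 \cdot \frac{7}{16} \left(-19\right) - 1714 = \frac{7}{8} \left(-19\right) - 1714 = - \frac{133}{8} - 1714 = - \frac{13845}{8}$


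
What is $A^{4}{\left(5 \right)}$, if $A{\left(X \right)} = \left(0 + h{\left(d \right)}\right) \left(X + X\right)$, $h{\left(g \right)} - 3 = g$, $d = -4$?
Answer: $10000$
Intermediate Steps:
$h{\left(g \right)} = 3 + g$
$A{\left(X \right)} = - 2 X$ ($A{\left(X \right)} = \left(0 + \left(3 - 4\right)\right) \left(X + X\right) = \left(0 - 1\right) 2 X = - 2 X$)
$A^{4}{\left(5 \right)} = \left(\left(-2\right) 5\right)^{4} = \left(-10\right)^{4} = 10000$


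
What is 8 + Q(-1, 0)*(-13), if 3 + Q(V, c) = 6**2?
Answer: -421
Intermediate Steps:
Q(V, c) = 33 (Q(V, c) = -3 + 6**2 = -3 + 36 = 33)
8 + Q(-1, 0)*(-13) = 8 + 33*(-13) = 8 - 429 = -421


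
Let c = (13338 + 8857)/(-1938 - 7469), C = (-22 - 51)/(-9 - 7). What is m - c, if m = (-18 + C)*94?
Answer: -4125225/3272 ≈ -1260.8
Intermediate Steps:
C = 73/16 (C = -73/(-16) = -73*(-1/16) = 73/16 ≈ 4.5625)
c = -965/409 (c = 22195/(-9407) = 22195*(-1/9407) = -965/409 ≈ -2.3594)
m = -10105/8 (m = (-18 + 73/16)*94 = -215/16*94 = -10105/8 ≈ -1263.1)
m - c = -10105/8 - 1*(-965/409) = -10105/8 + 965/409 = -4125225/3272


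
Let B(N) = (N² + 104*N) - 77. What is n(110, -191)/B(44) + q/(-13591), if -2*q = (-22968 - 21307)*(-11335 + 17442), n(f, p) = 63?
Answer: -193326818601/19435130 ≈ -9947.3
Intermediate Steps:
q = 270387425/2 (q = -(-22968 - 21307)*(-11335 + 17442)/2 = -(-44275)*6107/2 = -½*(-270387425) = 270387425/2 ≈ 1.3519e+8)
B(N) = -77 + N² + 104*N
n(110, -191)/B(44) + q/(-13591) = 63/(-77 + 44² + 104*44) + (270387425/2)/(-13591) = 63/(-77 + 1936 + 4576) + (270387425/2)*(-1/13591) = 63/6435 - 270387425/27182 = 63*(1/6435) - 270387425/27182 = 7/715 - 270387425/27182 = -193326818601/19435130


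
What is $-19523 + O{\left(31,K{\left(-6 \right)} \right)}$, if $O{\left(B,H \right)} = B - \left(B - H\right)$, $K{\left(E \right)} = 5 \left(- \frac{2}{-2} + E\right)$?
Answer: $-19548$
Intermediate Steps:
$K{\left(E \right)} = 5 + 5 E$ ($K{\left(E \right)} = 5 \left(\left(-2\right) \left(- \frac{1}{2}\right) + E\right) = 5 \left(1 + E\right) = 5 + 5 E$)
$O{\left(B,H \right)} = H$
$-19523 + O{\left(31,K{\left(-6 \right)} \right)} = -19523 + \left(5 + 5 \left(-6\right)\right) = -19523 + \left(5 - 30\right) = -19523 - 25 = -19548$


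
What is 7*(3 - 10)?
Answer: -49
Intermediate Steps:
7*(3 - 10) = 7*(-7) = -49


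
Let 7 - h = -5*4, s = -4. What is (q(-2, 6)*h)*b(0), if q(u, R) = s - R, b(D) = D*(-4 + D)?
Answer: 0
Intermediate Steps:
h = 27 (h = 7 - (-5)*4 = 7 - 1*(-20) = 7 + 20 = 27)
q(u, R) = -4 - R
(q(-2, 6)*h)*b(0) = ((-4 - 1*6)*27)*(0*(-4 + 0)) = ((-4 - 6)*27)*(0*(-4)) = -10*27*0 = -270*0 = 0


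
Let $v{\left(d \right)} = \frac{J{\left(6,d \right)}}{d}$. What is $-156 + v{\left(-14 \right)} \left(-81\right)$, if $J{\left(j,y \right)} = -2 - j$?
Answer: $- \frac{1416}{7} \approx -202.29$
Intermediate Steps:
$v{\left(d \right)} = - \frac{8}{d}$ ($v{\left(d \right)} = \frac{-2 - 6}{d} = - \frac{8}{d}$)
$-156 + v{\left(-14 \right)} \left(-81\right) = -156 + - \frac{8}{-14} \left(-81\right) = -156 + \left(-8\right) \left(- \frac{1}{14}\right) \left(-81\right) = -156 + \frac{4}{7} \left(-81\right) = -156 - \frac{324}{7} = - \frac{1416}{7}$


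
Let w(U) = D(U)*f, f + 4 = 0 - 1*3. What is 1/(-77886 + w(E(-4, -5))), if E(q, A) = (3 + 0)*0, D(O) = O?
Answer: -1/77886 ≈ -1.2839e-5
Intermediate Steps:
f = -7 (f = -4 + (0 - 1*3) = -4 + (0 - 3) = -4 - 3 = -7)
E(q, A) = 0 (E(q, A) = 3*0 = 0)
w(U) = -7*U (w(U) = U*(-7) = -7*U)
1/(-77886 + w(E(-4, -5))) = 1/(-77886 - 7*0) = 1/(-77886 + 0) = 1/(-77886) = -1/77886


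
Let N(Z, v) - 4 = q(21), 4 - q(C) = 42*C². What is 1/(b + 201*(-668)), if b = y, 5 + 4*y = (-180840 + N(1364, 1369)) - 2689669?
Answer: -1/856525 ≈ -1.1675e-6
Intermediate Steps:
q(C) = 4 - 42*C²
N(Z, v) = -18514 (N(Z, v) = 4 + (4 - 42*21²) = 4 + (4 - 42*441) = 4 + (4 - 18522) = 4 - 18518 = -18514)
y = -722257 (y = -5/4 + ((-180840 - 18514) - 2689669)/4 = -5/4 + (-199354 - 2689669)/4 = -5/4 + (¼)*(-2889023) = -5/4 - 2889023/4 = -722257)
b = -722257
1/(b + 201*(-668)) = 1/(-722257 + 201*(-668)) = 1/(-722257 - 134268) = 1/(-856525) = -1/856525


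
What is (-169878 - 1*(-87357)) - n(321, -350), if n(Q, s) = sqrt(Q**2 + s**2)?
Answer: -82521 - sqrt(225541) ≈ -82996.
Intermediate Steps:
(-169878 - 1*(-87357)) - n(321, -350) = (-169878 - 1*(-87357)) - sqrt(321**2 + (-350)**2) = (-169878 + 87357) - sqrt(103041 + 122500) = -82521 - sqrt(225541)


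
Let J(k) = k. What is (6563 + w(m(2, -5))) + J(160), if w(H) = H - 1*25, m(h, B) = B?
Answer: 6693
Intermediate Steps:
w(H) = -25 + H (w(H) = H - 25 = -25 + H)
(6563 + w(m(2, -5))) + J(160) = (6563 + (-25 - 5)) + 160 = (6563 - 30) + 160 = 6533 + 160 = 6693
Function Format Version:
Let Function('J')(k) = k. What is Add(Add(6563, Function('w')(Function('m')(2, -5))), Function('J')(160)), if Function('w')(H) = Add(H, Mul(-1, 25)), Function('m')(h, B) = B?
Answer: 6693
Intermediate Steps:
Function('w')(H) = Add(-25, H) (Function('w')(H) = Add(H, -25) = Add(-25, H))
Add(Add(6563, Function('w')(Function('m')(2, -5))), Function('J')(160)) = Add(Add(6563, Add(-25, -5)), 160) = Add(Add(6563, -30), 160) = Add(6533, 160) = 6693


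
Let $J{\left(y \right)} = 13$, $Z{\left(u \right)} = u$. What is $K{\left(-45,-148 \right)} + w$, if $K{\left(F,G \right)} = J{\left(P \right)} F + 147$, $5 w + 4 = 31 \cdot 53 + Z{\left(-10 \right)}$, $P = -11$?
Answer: $- \frac{561}{5} \approx -112.2$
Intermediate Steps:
$w = \frac{1629}{5}$ ($w = - \frac{4}{5} + \frac{31 \cdot 53 - 10}{5} = - \frac{4}{5} + \frac{1643 - 10}{5} = - \frac{4}{5} + \frac{1}{5} \cdot 1633 = - \frac{4}{5} + \frac{1633}{5} = \frac{1629}{5} \approx 325.8$)
$K{\left(F,G \right)} = 147 + 13 F$ ($K{\left(F,G \right)} = 13 F + 147 = 147 + 13 F$)
$K{\left(-45,-148 \right)} + w = \left(147 + 13 \left(-45\right)\right) + \frac{1629}{5} = \left(147 - 585\right) + \frac{1629}{5} = -438 + \frac{1629}{5} = - \frac{561}{5}$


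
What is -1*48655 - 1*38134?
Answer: -86789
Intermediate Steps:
-1*48655 - 1*38134 = -48655 - 38134 = -86789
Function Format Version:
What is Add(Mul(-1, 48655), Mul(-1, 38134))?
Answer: -86789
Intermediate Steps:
Add(Mul(-1, 48655), Mul(-1, 38134)) = Add(-48655, -38134) = -86789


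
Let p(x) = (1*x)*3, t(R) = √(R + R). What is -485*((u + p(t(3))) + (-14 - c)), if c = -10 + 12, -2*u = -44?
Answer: -2910 - 1455*√6 ≈ -6474.0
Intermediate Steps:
u = 22 (u = -½*(-44) = 22)
t(R) = √2*√R (t(R) = √(2*R) = √2*√R)
c = 2
p(x) = 3*x (p(x) = x*3 = 3*x)
-485*((u + p(t(3))) + (-14 - c)) = -485*((22 + 3*(√2*√3)) + (-14 - 1*2)) = -485*((22 + 3*√6) + (-14 - 2)) = -485*((22 + 3*√6) - 16) = -485*(6 + 3*√6) = -2910 - 1455*√6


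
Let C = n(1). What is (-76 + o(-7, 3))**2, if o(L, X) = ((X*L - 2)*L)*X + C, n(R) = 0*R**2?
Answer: 165649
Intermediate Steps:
n(R) = 0
C = 0
o(L, X) = L*X*(-2 + L*X) (o(L, X) = ((X*L - 2)*L)*X + 0 = ((L*X - 2)*L)*X + 0 = ((-2 + L*X)*L)*X + 0 = (L*(-2 + L*X))*X + 0 = L*X*(-2 + L*X) + 0 = L*X*(-2 + L*X))
(-76 + o(-7, 3))**2 = (-76 - 7*3*(-2 - 7*3))**2 = (-76 - 7*3*(-2 - 21))**2 = (-76 - 7*3*(-23))**2 = (-76 + 483)**2 = 407**2 = 165649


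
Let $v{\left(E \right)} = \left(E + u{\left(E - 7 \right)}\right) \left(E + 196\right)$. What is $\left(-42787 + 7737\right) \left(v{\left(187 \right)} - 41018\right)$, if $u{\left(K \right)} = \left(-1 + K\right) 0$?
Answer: $-1072635150$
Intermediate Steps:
$u{\left(K \right)} = 0$
$v{\left(E \right)} = E \left(196 + E\right)$ ($v{\left(E \right)} = \left(E + 0\right) \left(E + 196\right) = E \left(196 + E\right)$)
$\left(-42787 + 7737\right) \left(v{\left(187 \right)} - 41018\right) = \left(-42787 + 7737\right) \left(187 \left(196 + 187\right) - 41018\right) = - 35050 \left(187 \cdot 383 - 41018\right) = - 35050 \left(71621 - 41018\right) = \left(-35050\right) 30603 = -1072635150$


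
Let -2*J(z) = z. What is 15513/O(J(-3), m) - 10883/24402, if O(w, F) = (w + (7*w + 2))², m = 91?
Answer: 3840971/48804 ≈ 78.702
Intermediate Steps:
J(z) = -z/2
O(w, F) = (2 + 8*w)² (O(w, F) = (w + (2 + 7*w))² = (2 + 8*w)²)
15513/O(J(-3), m) - 10883/24402 = 15513/((4*(1 + 4*(-½*(-3)))²)) - 10883/24402 = 15513/((4*(1 + 4*(3/2))²)) - 10883*1/24402 = 15513/((4*(1 + 6)²)) - 10883/24402 = 15513/((4*7²)) - 10883/24402 = 15513/((4*49)) - 10883/24402 = 15513/196 - 10883/24402 = 3840971/48804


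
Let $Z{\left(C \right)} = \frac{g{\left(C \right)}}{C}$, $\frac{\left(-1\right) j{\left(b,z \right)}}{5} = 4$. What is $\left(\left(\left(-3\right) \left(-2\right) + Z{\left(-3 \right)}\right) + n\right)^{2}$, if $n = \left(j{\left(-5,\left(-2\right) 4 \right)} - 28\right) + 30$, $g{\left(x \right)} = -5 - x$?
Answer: $\frac{1156}{9} \approx 128.44$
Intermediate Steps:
$j{\left(b,z \right)} = -20$ ($j{\left(b,z \right)} = \left(-5\right) 4 = -20$)
$Z{\left(C \right)} = \frac{-5 - C}{C}$
$n = -18$ ($n = \left(-20 - 28\right) + 30 = -48 + 30 = -18$)
$\left(\left(\left(-3\right) \left(-2\right) + Z{\left(-3 \right)}\right) + n\right)^{2} = \left(\left(\left(-3\right) \left(-2\right) + \frac{-5 - -3}{-3}\right) - 18\right)^{2} = \left(\left(6 - \frac{-5 + 3}{3}\right) - 18\right)^{2} = \left(\left(6 - - \frac{2}{3}\right) - 18\right)^{2} = \left(\left(6 + \frac{2}{3}\right) - 18\right)^{2} = \left(\frac{20}{3} - 18\right)^{2} = \left(- \frac{34}{3}\right)^{2} = \frac{1156}{9}$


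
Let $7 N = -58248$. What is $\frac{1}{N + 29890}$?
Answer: $\frac{7}{150982} \approx 4.6363 \cdot 10^{-5}$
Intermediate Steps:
$N = - \frac{58248}{7}$ ($N = \frac{1}{7} \left(-58248\right) = - \frac{58248}{7} \approx -8321.1$)
$\frac{1}{N + 29890} = \frac{1}{- \frac{58248}{7} + 29890} = \frac{1}{\frac{150982}{7}} = \frac{7}{150982}$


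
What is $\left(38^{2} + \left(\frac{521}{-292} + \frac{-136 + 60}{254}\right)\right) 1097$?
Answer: $\frac{58658820201}{37084} \approx 1.5818 \cdot 10^{6}$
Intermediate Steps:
$\left(38^{2} + \left(\frac{521}{-292} + \frac{-136 + 60}{254}\right)\right) 1097 = \left(1444 + \left(521 \left(- \frac{1}{292}\right) - \frac{38}{127}\right)\right) 1097 = \left(1444 - \frac{77263}{37084}\right) 1097 = \frac{53472033}{37084} \cdot 1097 = \frac{58658820201}{37084}$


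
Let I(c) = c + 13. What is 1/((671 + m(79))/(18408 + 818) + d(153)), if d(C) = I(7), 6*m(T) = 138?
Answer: 9613/192607 ≈ 0.049910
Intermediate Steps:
m(T) = 23 (m(T) = (⅙)*138 = 23)
I(c) = 13 + c
d(C) = 20 (d(C) = 13 + 7 = 20)
1/((671 + m(79))/(18408 + 818) + d(153)) = 1/((671 + 23)/(18408 + 818) + 20) = 1/(694/19226 + 20) = 1/(694*(1/19226) + 20) = 1/(347/9613 + 20) = 1/(192607/9613) = 9613/192607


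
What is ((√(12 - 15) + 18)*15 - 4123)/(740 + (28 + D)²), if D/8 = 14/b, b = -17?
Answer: -1113517/346356 + 1445*I*√3/115452 ≈ -3.215 + 0.021678*I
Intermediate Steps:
D = -112/17 (D = 8*(14/(-17)) = 8*(14*(-1/17)) = 8*(-14/17) = -112/17 ≈ -6.5882)
((√(12 - 15) + 18)*15 - 4123)/(740 + (28 + D)²) = ((√(12 - 15) + 18)*15 - 4123)/(740 + (28 - 112/17)²) = ((√(-3) + 18)*15 - 4123)/(740 + (364/17)²) = ((I*√3 + 18)*15 - 4123)/(740 + 132496/289) = ((18 + I*√3)*15 - 4123)/(346356/289) = ((270 + 15*I*√3) - 4123)*(289/346356) = (-3853 + 15*I*√3)*(289/346356) = -1113517/346356 + 1445*I*√3/115452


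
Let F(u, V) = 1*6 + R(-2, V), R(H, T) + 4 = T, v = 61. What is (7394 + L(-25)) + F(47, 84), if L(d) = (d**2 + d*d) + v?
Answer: 8791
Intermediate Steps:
R(H, T) = -4 + T
L(d) = 61 + 2*d**2 (L(d) = (d**2 + d*d) + 61 = (d**2 + d**2) + 61 = 2*d**2 + 61 = 61 + 2*d**2)
F(u, V) = 2 + V (F(u, V) = 1*6 + (-4 + V) = 6 + (-4 + V) = 2 + V)
(7394 + L(-25)) + F(47, 84) = (7394 + (61 + 2*(-25)**2)) + (2 + 84) = (7394 + (61 + 2*625)) + 86 = (7394 + (61 + 1250)) + 86 = (7394 + 1311) + 86 = 8705 + 86 = 8791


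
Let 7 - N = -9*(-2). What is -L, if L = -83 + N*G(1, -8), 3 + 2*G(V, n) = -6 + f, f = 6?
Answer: 133/2 ≈ 66.500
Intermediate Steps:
N = -11 (N = 7 - (-9)*(-2) = 7 - 1*18 = 7 - 18 = -11)
G(V, n) = -3/2 (G(V, n) = -3/2 + (-6 + 6)/2 = -3/2 + (½)*0 = -3/2 + 0 = -3/2)
L = -133/2 (L = -83 - 11*(-3/2) = -83 + 33/2 = -133/2 ≈ -66.500)
-L = -1*(-133/2) = 133/2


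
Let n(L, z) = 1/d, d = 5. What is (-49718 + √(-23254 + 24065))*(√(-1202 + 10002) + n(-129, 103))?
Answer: -(1 + 100*√22)*(49718 - √811)/5 ≈ -4.6712e+6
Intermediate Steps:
n(L, z) = ⅕ (n(L, z) = 1/5 = ⅕)
(-49718 + √(-23254 + 24065))*(√(-1202 + 10002) + n(-129, 103)) = (-49718 + √(-23254 + 24065))*(√(-1202 + 10002) + ⅕) = (-49718 + √811)*(√8800 + ⅕) = (-49718 + √811)*(20*√22 + ⅕) = (-49718 + √811)*(⅕ + 20*√22)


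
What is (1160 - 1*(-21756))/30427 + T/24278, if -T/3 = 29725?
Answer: -2156973077/738706706 ≈ -2.9199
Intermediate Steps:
T = -89175 (T = -3*29725 = -89175)
(1160 - 1*(-21756))/30427 + T/24278 = (1160 - 1*(-21756))/30427 - 89175/24278 = (1160 + 21756)*(1/30427) - 89175*1/24278 = 22916*(1/30427) - 89175/24278 = 22916/30427 - 89175/24278 = -2156973077/738706706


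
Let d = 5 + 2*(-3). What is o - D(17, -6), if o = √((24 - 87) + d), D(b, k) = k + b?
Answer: -11 + 8*I ≈ -11.0 + 8.0*I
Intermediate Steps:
d = -1 (d = 5 - 6 = -1)
D(b, k) = b + k
o = 8*I (o = √((24 - 87) - 1) = √(-63 - 1) = √(-64) = 8*I ≈ 8.0*I)
o - D(17, -6) = 8*I - (17 - 6) = 8*I - 1*11 = 8*I - 11 = -11 + 8*I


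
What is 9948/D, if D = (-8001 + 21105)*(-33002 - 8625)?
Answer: -829/45456684 ≈ -1.8237e-5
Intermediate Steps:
D = -545480208 (D = 13104*(-41627) = -545480208)
9948/D = 9948/(-545480208) = 9948*(-1/545480208) = -829/45456684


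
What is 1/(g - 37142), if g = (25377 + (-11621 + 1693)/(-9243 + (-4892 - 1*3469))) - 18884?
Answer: -4401/134883767 ≈ -3.2628e-5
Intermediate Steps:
g = 28578175/4401 (g = (25377 - 9928/(-9243 + (-4892 - 3469))) - 18884 = (25377 - 9928/(-9243 - 8361)) - 18884 = (25377 - 9928/(-17604)) - 18884 = (25377 - 9928*(-1/17604)) - 18884 = (25377 + 2482/4401) - 18884 = 111686659/4401 - 18884 = 28578175/4401 ≈ 6493.6)
1/(g - 37142) = 1/(28578175/4401 - 37142) = 1/(-134883767/4401) = -4401/134883767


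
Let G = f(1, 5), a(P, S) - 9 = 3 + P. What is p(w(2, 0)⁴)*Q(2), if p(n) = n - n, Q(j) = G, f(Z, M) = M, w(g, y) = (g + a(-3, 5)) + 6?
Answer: 0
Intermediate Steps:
a(P, S) = 12 + P (a(P, S) = 9 + (3 + P) = 12 + P)
w(g, y) = 15 + g (w(g, y) = (g + (12 - 3)) + 6 = (g + 9) + 6 = (9 + g) + 6 = 15 + g)
G = 5
Q(j) = 5
p(n) = 0
p(w(2, 0)⁴)*Q(2) = 0*5 = 0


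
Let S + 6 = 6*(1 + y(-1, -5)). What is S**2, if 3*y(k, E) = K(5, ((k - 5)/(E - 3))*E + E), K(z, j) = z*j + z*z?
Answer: 5625/4 ≈ 1406.3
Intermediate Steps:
K(z, j) = z**2 + j*z (K(z, j) = j*z + z**2 = z**2 + j*z)
y(k, E) = 25/3 + 5*E/3 + 5*E*(-5 + k)/(3*(-3 + E)) (y(k, E) = (5*((((k - 5)/(E - 3))*E + E) + 5))/3 = (5*((((-5 + k)/(-3 + E))*E + E) + 5))/3 = (5*((E*(-5 + k)/(-3 + E) + E) + 5))/3 = (5*((E + E*(-5 + k)/(-3 + E)) + 5))/3 = (5*(5 + E + E*(-5 + k)/(-3 + E)))/3 = (25 + 5*E + 5*E*(-5 + k)/(-3 + E))/3 = 25/3 + 5*E/3 + 5*E*(-5 + k)/(3*(-3 + E)))
S = -75/2 (S = -6 + 6*(1 + 5*(-15 + 5*(-5) - 5*(-8 - 5 - 1))/(3*(-3 - 5))) = -6 + 6*(1 + (5/3)*(-15 - 25 - 5*(-14))/(-8)) = -6 + 6*(1 + (5/3)*(-1/8)*(-15 - 25 + 70)) = -6 + 6*(1 + (5/3)*(-1/8)*30) = -6 + 6*(1 - 25/4) = -6 + 6*(-21/4) = -6 - 63/2 = -75/2 ≈ -37.500)
S**2 = (-75/2)**2 = 5625/4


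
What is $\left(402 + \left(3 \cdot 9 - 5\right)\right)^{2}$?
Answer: $179776$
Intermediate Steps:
$\left(402 + \left(3 \cdot 9 - 5\right)\right)^{2} = \left(402 + \left(27 - 5\right)\right)^{2} = \left(402 + 22\right)^{2} = 424^{2} = 179776$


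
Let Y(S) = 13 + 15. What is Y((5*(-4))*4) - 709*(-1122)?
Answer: 795526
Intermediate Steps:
Y(S) = 28
Y((5*(-4))*4) - 709*(-1122) = 28 - 709*(-1122) = 28 + 795498 = 795526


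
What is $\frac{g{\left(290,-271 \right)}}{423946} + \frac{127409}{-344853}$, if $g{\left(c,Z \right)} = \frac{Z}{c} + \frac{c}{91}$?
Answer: $- \frac{1425423105052993}{3858192927863820} \approx -0.36945$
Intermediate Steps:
$g{\left(c,Z \right)} = \frac{c}{91} + \frac{Z}{c}$ ($g{\left(c,Z \right)} = \frac{Z}{c} + c \frac{1}{91} = \frac{Z}{c} + \frac{c}{91} = \frac{c}{91} + \frac{Z}{c}$)
$\frac{g{\left(290,-271 \right)}}{423946} + \frac{127409}{-344853} = \frac{\frac{1}{91} \cdot 290 - \frac{271}{290}}{423946} + \frac{127409}{-344853} = \left(\frac{290}{91} - \frac{271}{290}\right) \frac{1}{423946} + 127409 \left(- \frac{1}{344853}\right) = \left(\frac{290}{91} - \frac{271}{290}\right) \frac{1}{423946} - \frac{127409}{344853} = \frac{59439}{26390} \cdot \frac{1}{423946} - \frac{127409}{344853} = \frac{59439}{11187934940} - \frac{127409}{344853} = - \frac{1425423105052993}{3858192927863820}$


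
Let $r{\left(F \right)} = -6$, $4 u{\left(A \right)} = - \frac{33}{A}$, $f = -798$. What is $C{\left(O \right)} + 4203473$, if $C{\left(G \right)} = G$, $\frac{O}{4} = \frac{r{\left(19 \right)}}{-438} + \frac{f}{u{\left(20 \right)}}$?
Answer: $\frac{3381602623}{803} \approx 4.2112 \cdot 10^{6}$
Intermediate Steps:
$u{\left(A \right)} = - \frac{33}{4 A}$ ($u{\left(A \right)} = \frac{\left(-33\right) \frac{1}{A}}{4} = - \frac{33}{4 A}$)
$O = \frac{6213804}{803}$ ($O = 4 \left(- \frac{6}{-438} - \frac{798}{\left(- \frac{33}{4}\right) \frac{1}{20}}\right) = 4 \left(\left(-6\right) \left(- \frac{1}{438}\right) - \frac{798}{\left(- \frac{33}{4}\right) \frac{1}{20}}\right) = 4 \left(\frac{1}{73} - \frac{798}{- \frac{33}{80}}\right) = 4 \left(\frac{1}{73} - - \frac{21280}{11}\right) = 4 \left(\frac{1}{73} + \frac{21280}{11}\right) = 4 \cdot \frac{1553451}{803} = \frac{6213804}{803} \approx 7738.2$)
$C{\left(O \right)} + 4203473 = \frac{6213804}{803} + 4203473 = \frac{3381602623}{803}$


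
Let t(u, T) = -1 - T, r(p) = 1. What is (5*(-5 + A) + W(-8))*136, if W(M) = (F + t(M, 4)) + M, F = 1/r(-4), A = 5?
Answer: -1632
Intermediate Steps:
F = 1 (F = 1/1 = 1)
W(M) = -4 + M (W(M) = (1 + (-1 - 1*4)) + M = (1 + (-1 - 4)) + M = (1 - 5) + M = -4 + M)
(5*(-5 + A) + W(-8))*136 = (5*(-5 + 5) + (-4 - 8))*136 = (5*0 - 12)*136 = (0 - 12)*136 = -12*136 = -1632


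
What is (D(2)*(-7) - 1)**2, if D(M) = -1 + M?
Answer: 64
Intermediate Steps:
(D(2)*(-7) - 1)**2 = ((-1 + 2)*(-7) - 1)**2 = (1*(-7) - 1)**2 = (-7 - 1)**2 = (-8)**2 = 64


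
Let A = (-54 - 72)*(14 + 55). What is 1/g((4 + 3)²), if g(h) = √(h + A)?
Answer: -I*√8645/8645 ≈ -0.010755*I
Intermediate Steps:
A = -8694 (A = -126*69 = -8694)
g(h) = √(-8694 + h) (g(h) = √(h - 8694) = √(-8694 + h))
1/g((4 + 3)²) = 1/(√(-8694 + (4 + 3)²)) = 1/(√(-8694 + 7²)) = 1/(√(-8694 + 49)) = 1/(√(-8645)) = 1/(I*√8645) = -I*√8645/8645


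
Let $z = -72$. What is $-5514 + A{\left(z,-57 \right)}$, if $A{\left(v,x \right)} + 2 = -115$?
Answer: $-5631$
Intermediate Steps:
$A{\left(v,x \right)} = -117$ ($A{\left(v,x \right)} = -2 - 115 = -117$)
$-5514 + A{\left(z,-57 \right)} = -5514 - 117 = -5631$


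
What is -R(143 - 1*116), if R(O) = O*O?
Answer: -729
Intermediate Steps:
R(O) = O²
-R(143 - 1*116) = -(143 - 1*116)² = -(143 - 116)² = -1*27² = -1*729 = -729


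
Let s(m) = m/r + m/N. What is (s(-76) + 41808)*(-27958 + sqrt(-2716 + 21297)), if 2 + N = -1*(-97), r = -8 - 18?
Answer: -75980282364/65 + 2717658*sqrt(18581)/65 ≈ -1.1632e+9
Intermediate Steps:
r = -26
N = 95 (N = -2 - 1*(-97) = -2 + 97 = 95)
s(m) = -69*m/2470 (s(m) = m/(-26) + m/95 = m*(-1/26) + m*(1/95) = -m/26 + m/95 = -69*m/2470)
(s(-76) + 41808)*(-27958 + sqrt(-2716 + 21297)) = (-69/2470*(-76) + 41808)*(-27958 + sqrt(-2716 + 21297)) = (138/65 + 41808)*(-27958 + sqrt(18581)) = 2717658*(-27958 + sqrt(18581))/65 = -75980282364/65 + 2717658*sqrt(18581)/65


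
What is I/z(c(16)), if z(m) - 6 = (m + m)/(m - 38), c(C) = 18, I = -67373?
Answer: -336865/21 ≈ -16041.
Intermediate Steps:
z(m) = 6 + 2*m/(-38 + m) (z(m) = 6 + (m + m)/(m - 38) = 6 + (2*m)/(-38 + m) = 6 + 2*m/(-38 + m))
I/z(c(16)) = -67373*(-38 + 18)/(4*(-57 + 2*18)) = -67373*(-5/(-57 + 36)) = -67373/(4*(-1/20)*(-21)) = -67373/21/5 = -67373*5/21 = -336865/21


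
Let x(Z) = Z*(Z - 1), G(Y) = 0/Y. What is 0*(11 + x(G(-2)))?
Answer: 0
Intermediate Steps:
G(Y) = 0
x(Z) = Z*(-1 + Z)
0*(11 + x(G(-2))) = 0*(11 + 0*(-1 + 0)) = 0*(11 + 0*(-1)) = 0*(11 + 0) = 0*11 = 0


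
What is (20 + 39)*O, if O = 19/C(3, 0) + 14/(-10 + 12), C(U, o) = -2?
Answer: -295/2 ≈ -147.50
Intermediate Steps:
O = -5/2 (O = 19/(-2) + 14/(-10 + 12) = 19*(-1/2) + 14/2 = -19/2 + 14*(1/2) = -19/2 + 7 = -5/2 ≈ -2.5000)
(20 + 39)*O = (20 + 39)*(-5/2) = 59*(-5/2) = -295/2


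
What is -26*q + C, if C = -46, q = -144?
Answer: 3698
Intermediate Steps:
-26*q + C = -26*(-144) - 46 = 3744 - 46 = 3698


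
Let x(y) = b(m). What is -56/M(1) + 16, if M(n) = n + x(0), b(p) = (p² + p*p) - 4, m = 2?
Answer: 24/5 ≈ 4.8000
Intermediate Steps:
b(p) = -4 + 2*p² (b(p) = (p² + p²) - 4 = 2*p² - 4 = -4 + 2*p²)
x(y) = 4 (x(y) = -4 + 2*2² = -4 + 2*4 = -4 + 8 = 4)
M(n) = 4 + n (M(n) = n + 4 = 4 + n)
-56/M(1) + 16 = -56/(4 + 1) + 16 = -56/5 + 16 = 24/5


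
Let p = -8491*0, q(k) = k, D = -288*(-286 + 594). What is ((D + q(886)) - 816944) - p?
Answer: -904762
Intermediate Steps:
D = -88704 (D = -288*308 = -88704)
p = 0
((D + q(886)) - 816944) - p = ((-88704 + 886) - 816944) - 1*0 = (-87818 - 816944) + 0 = -904762 + 0 = -904762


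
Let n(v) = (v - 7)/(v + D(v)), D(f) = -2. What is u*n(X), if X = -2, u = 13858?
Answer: 62361/2 ≈ 31181.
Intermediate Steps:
n(v) = (-7 + v)/(-2 + v) (n(v) = (v - 7)/(v - 2) = (-7 + v)/(-2 + v))
u*n(X) = 13858*((-7 - 2)/(-2 - 2)) = 13858*(-9/(-4)) = 13858*(-1/4*(-9)) = 13858*(9/4) = 62361/2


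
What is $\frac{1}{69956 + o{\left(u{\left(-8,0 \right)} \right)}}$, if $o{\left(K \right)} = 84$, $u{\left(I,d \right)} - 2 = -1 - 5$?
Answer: $\frac{1}{70040} \approx 1.4278 \cdot 10^{-5}$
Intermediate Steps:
$u{\left(I,d \right)} = -4$ ($u{\left(I,d \right)} = 2 - 6 = -4$)
$\frac{1}{69956 + o{\left(u{\left(-8,0 \right)} \right)}} = \frac{1}{69956 + 84} = \frac{1}{70040}$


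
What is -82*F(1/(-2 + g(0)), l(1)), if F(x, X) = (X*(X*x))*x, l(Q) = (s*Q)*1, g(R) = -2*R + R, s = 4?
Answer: -328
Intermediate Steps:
g(R) = -R
l(Q) = 4*Q (l(Q) = (4*Q)*1 = 4*Q)
F(x, X) = X²*x² (F(x, X) = (x*X²)*x = X²*x²)
-82*F(1/(-2 + g(0)), l(1)) = -82*(4*1)²*(1/(-2 - 1*0))² = -82*4²*(1/(-2 + 0))² = -1312*(1/(-2))² = -1312*(-½)² = -1312/4 = -82*4 = -328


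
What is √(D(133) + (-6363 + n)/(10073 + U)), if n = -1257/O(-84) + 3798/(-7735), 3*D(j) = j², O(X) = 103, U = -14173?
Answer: 2*√353982567424674397755/489973575 ≈ 76.798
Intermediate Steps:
D(j) = j²/3
n = -10114089/796705 (n = -1257/103 + 3798/(-7735) = -1257*1/103 + 3798*(-1/7735) = -1257/103 - 3798/7735 = -10114089/796705 ≈ -12.695)
√(D(133) + (-6363 + n)/(10073 + U)) = √((⅓)*133² + (-6363 - 10114089/796705)/(10073 - 14173)) = √((⅓)*17689 - 5079548004/796705/(-4100)) = √(17689/3 - 5079548004/796705*(-1/4100)) = √(17689/3 + 1269887001/816622625) = √(14449047274628/2449867875) = 2*√353982567424674397755/489973575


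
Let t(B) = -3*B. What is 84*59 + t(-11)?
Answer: 4989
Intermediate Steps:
84*59 + t(-11) = 84*59 - 3*(-11) = 4956 + 33 = 4989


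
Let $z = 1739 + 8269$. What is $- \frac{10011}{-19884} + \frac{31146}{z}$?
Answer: $\frac{2498254}{690969} \approx 3.6156$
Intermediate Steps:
$z = 10008$
$- \frac{10011}{-19884} + \frac{31146}{z} = - \frac{10011}{-19884} + \frac{31146}{10008} = \left(-10011\right) \left(- \frac{1}{19884}\right) + 31146 \cdot \frac{1}{10008} = \frac{3337}{6628} + \frac{5191}{1668} = \frac{2498254}{690969}$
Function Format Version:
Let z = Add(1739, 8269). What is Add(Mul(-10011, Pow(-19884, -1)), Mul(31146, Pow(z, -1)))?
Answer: Rational(2498254, 690969) ≈ 3.6156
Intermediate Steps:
z = 10008
Add(Mul(-10011, Pow(-19884, -1)), Mul(31146, Pow(z, -1))) = Add(Mul(-10011, Pow(-19884, -1)), Mul(31146, Pow(10008, -1))) = Add(Mul(-10011, Rational(-1, 19884)), Mul(31146, Rational(1, 10008))) = Add(Rational(3337, 6628), Rational(5191, 1668)) = Rational(2498254, 690969)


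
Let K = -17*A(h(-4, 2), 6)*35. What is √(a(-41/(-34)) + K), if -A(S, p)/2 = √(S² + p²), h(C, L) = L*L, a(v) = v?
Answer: √(1394 + 2751280*√13)/34 ≈ 92.641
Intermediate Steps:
h(C, L) = L²
A(S, p) = -2*√(S² + p²)
K = 2380*√13 (K = -(-34)*√((2²)² + 6²)*35 = -(-34)*√(4² + 36)*35 = -(-34)*√(16 + 36)*35 = -(-34)*√52*35 = -(-34)*2*√13*35 = -(-68)*√13*35 = (68*√13)*35 = 2380*√13 ≈ 8581.2)
√(a(-41/(-34)) + K) = √(-41/(-34) + 2380*√13) = √(-41*(-1/34) + 2380*√13) = √(41/34 + 2380*√13)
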